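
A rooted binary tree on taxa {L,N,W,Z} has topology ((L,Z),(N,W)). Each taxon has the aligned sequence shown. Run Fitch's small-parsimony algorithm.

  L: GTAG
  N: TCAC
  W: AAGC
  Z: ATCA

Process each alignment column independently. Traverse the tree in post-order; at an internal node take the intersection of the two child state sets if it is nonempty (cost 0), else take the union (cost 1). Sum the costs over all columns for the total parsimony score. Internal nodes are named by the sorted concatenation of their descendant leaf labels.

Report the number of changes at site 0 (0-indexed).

site 0, node LZ: L={G} ∪ Z={A} → {A,G} (+1)
site 0, node NW: N={T} ∪ W={A} → {A,T} (+1)
site 0, node LNWZ: LZ={A,G} ∩ NW={A,T} → {A} (+0)
site 1, node LZ: L={T} ∩ Z={T} → {T} (+0)
site 1, node NW: N={C} ∪ W={A} → {A,C} (+1)
site 1, node LNWZ: LZ={T} ∪ NW={A,C} → {A,C,T} (+1)
site 2, node LZ: L={A} ∪ Z={C} → {A,C} (+1)
site 2, node NW: N={A} ∪ W={G} → {A,G} (+1)
site 2, node LNWZ: LZ={A,C} ∩ NW={A,G} → {A} (+0)
site 3, node LZ: L={G} ∪ Z={A} → {A,G} (+1)
site 3, node NW: N={C} ∩ W={C} → {C} (+0)
site 3, node LNWZ: LZ={A,G} ∪ NW={C} → {A,C,G} (+1)
per-site changes: [2, 2, 2, 2]; total = 8

2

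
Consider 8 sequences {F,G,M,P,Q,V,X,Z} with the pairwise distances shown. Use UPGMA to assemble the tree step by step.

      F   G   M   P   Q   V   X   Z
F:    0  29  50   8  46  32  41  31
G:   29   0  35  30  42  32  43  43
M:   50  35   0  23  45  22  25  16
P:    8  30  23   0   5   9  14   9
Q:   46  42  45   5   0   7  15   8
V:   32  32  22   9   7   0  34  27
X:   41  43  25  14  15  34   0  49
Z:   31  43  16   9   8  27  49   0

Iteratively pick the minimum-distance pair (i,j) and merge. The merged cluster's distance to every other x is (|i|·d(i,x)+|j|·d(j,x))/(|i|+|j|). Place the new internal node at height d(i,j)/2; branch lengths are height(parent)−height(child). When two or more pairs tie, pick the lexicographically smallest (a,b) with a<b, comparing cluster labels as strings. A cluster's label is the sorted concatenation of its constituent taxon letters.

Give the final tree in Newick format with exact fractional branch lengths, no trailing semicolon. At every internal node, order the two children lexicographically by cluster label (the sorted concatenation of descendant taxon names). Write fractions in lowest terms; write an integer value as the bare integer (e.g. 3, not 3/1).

1. join P+Q (d=5) ⇒ PQ; edges |P|=5/2, |Q|=5/2
  updated: d(F,PQ)=27, d(G,PQ)=36, d(M,PQ)=34, d(PQ,V)=8, d(PQ,X)=29/2, d(PQ,Z)=17/2
2. join PQ+V (d=8) ⇒ PQV; edges |PQ|=3/2, |V|=4
  updated: d(F,PQV)=86/3, d(G,PQV)=104/3, d(M,PQV)=30, d(PQV,X)=21, d(PQV,Z)=44/3
3. join PQV+Z (d=44/3) ⇒ PQVZ; edges |PQV|=10/3, |Z|=22/3
  updated: d(F,PQVZ)=117/4, d(G,PQVZ)=147/4, d(M,PQVZ)=53/2, d(PQVZ,X)=28
4. join M+X (d=25) ⇒ MX; edges |M|=25/2, |X|=25/2
  updated: d(F,MX)=91/2, d(G,MX)=39, d(MX,PQVZ)=109/4
5. join MX+PQVZ (d=109/4) ⇒ MPQVXZ; edges |MX|=9/8, |PQVZ|=151/24
  updated: d(F,MPQVXZ)=104/3, d(G,MPQVXZ)=75/2
6. join F+G (d=29) ⇒ FG; edges |F|=29/2, |G|=29/2
  updated: d(FG,MPQVXZ)=433/12
7. join FG+MPQVXZ (d=433/12) ⇒ FGMPQVXZ; edges |FG|=85/24, |MPQVXZ|=53/12
final tree: ((F:29/2,G:29/2):85/24,((M:25/2,X:25/2):9/8,(((P:5/2,Q:5/2):3/2,V:4):10/3,Z:22/3):151/24):53/12)
total length: 2173/24

((F:29/2,G:29/2):85/24,((M:25/2,X:25/2):9/8,(((P:5/2,Q:5/2):3/2,V:4):10/3,Z:22/3):151/24):53/12)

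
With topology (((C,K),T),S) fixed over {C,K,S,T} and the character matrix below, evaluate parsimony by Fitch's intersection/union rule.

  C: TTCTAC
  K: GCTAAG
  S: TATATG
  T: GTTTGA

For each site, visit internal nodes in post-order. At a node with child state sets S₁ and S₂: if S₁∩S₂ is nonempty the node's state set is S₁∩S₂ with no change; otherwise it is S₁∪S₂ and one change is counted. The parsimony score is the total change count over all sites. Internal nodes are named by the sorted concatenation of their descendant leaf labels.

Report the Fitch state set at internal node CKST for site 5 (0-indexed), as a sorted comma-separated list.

G

site 0, node CK: C={T} ∪ K={G} → {G,T} (+1)
site 0, node CKT: CK={G,T} ∩ T={G} → {G} (+0)
site 0, node CKST: CKT={G} ∪ S={T} → {G,T} (+1)
site 1, node CK: C={T} ∪ K={C} → {C,T} (+1)
site 1, node CKT: CK={C,T} ∩ T={T} → {T} (+0)
site 1, node CKST: CKT={T} ∪ S={A} → {A,T} (+1)
site 2, node CK: C={C} ∪ K={T} → {C,T} (+1)
site 2, node CKT: CK={C,T} ∩ T={T} → {T} (+0)
site 2, node CKST: CKT={T} ∩ S={T} → {T} (+0)
site 3, node CK: C={T} ∪ K={A} → {A,T} (+1)
site 3, node CKT: CK={A,T} ∩ T={T} → {T} (+0)
site 3, node CKST: CKT={T} ∪ S={A} → {A,T} (+1)
site 4, node CK: C={A} ∩ K={A} → {A} (+0)
site 4, node CKT: CK={A} ∪ T={G} → {A,G} (+1)
site 4, node CKST: CKT={A,G} ∪ S={T} → {A,G,T} (+1)
site 5, node CK: C={C} ∪ K={G} → {C,G} (+1)
site 5, node CKT: CK={C,G} ∪ T={A} → {A,C,G} (+1)
site 5, node CKST: CKT={A,C,G} ∩ S={G} → {G} (+0)
per-site changes: [2, 2, 1, 2, 2, 2]; total = 11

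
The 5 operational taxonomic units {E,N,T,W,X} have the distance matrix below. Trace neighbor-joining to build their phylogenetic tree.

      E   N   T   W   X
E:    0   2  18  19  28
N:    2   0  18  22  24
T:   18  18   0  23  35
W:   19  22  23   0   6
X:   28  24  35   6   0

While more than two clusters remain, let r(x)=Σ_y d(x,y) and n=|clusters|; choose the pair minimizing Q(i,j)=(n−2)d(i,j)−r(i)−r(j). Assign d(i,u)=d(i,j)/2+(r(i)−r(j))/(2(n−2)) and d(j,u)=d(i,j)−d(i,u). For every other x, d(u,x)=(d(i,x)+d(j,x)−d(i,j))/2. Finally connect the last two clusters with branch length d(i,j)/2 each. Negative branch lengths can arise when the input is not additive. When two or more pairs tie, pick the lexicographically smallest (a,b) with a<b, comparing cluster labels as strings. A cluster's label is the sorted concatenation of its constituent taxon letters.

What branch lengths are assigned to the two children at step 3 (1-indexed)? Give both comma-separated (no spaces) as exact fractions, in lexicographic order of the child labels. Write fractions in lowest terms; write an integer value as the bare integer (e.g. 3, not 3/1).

41/8,95/8

iteration 1: select W,X (d=6, Q=-145); attach at lengths (-5/6, 41/6); label the merged cluster WX
  updated: d(E,WX)=41/2, d(N,WX)=20, d(T,WX)=26
iteration 2: select E,N (d=2, Q=-153/2); attach at lengths (9/8, 7/8); label the merged cluster EN
  updated: d(EN,T)=17, d(EN,WX)=77/4
iteration 3: select EN,T (d=17, Q=-249/4); attach at lengths (41/8, 95/8); label the merged cluster ENT
  updated: d(ENT,WX)=113/8
iteration 4: select ENT,WX (d=113/8); attach at lengths (113/16, 113/16); label the merged cluster ENTWX
final tree: (((E:9/8,N:7/8):41/8,T:95/8):113/16,(W:-5/6,X:41/6):113/16)
total length: 313/8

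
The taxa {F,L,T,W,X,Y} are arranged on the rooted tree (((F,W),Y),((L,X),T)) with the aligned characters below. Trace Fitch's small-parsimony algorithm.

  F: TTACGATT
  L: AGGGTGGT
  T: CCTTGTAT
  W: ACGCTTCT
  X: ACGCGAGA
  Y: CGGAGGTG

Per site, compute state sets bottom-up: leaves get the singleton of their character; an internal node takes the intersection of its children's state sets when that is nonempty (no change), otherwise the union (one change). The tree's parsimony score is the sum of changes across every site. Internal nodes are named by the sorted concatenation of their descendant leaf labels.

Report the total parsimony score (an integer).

22

FW@0: {T} ∪ {A} = {A,T} (union, +1)
FWY@0: {A,T} ∪ {C} = {A,C,T} (union, +1)
LX@0: {A} ∩ {A} = {A} (intersection, +0)
LTX@0: {A} ∪ {C} = {A,C} (union, +1)
FLTWXY@0: {A,C,T} ∩ {A,C} = {A,C} (intersection, +0)
FW@1: {T} ∪ {C} = {C,T} (union, +1)
FWY@1: {C,T} ∪ {G} = {C,G,T} (union, +1)
LX@1: {G} ∪ {C} = {C,G} (union, +1)
LTX@1: {C,G} ∩ {C} = {C} (intersection, +0)
FLTWXY@1: {C,G,T} ∩ {C} = {C} (intersection, +0)
FW@2: {A} ∪ {G} = {A,G} (union, +1)
FWY@2: {A,G} ∩ {G} = {G} (intersection, +0)
LX@2: {G} ∩ {G} = {G} (intersection, +0)
LTX@2: {G} ∪ {T} = {G,T} (union, +1)
FLTWXY@2: {G} ∩ {G,T} = {G} (intersection, +0)
FW@3: {C} ∩ {C} = {C} (intersection, +0)
FWY@3: {C} ∪ {A} = {A,C} (union, +1)
LX@3: {G} ∪ {C} = {C,G} (union, +1)
LTX@3: {C,G} ∪ {T} = {C,G,T} (union, +1)
FLTWXY@3: {A,C} ∩ {C,G,T} = {C} (intersection, +0)
FW@4: {G} ∪ {T} = {G,T} (union, +1)
FWY@4: {G,T} ∩ {G} = {G} (intersection, +0)
LX@4: {T} ∪ {G} = {G,T} (union, +1)
LTX@4: {G,T} ∩ {G} = {G} (intersection, +0)
FLTWXY@4: {G} ∩ {G} = {G} (intersection, +0)
FW@5: {A} ∪ {T} = {A,T} (union, +1)
FWY@5: {A,T} ∪ {G} = {A,G,T} (union, +1)
LX@5: {G} ∪ {A} = {A,G} (union, +1)
LTX@5: {A,G} ∪ {T} = {A,G,T} (union, +1)
FLTWXY@5: {A,G,T} ∩ {A,G,T} = {A,G,T} (intersection, +0)
FW@6: {T} ∪ {C} = {C,T} (union, +1)
FWY@6: {C,T} ∩ {T} = {T} (intersection, +0)
LX@6: {G} ∩ {G} = {G} (intersection, +0)
LTX@6: {G} ∪ {A} = {A,G} (union, +1)
FLTWXY@6: {T} ∪ {A,G} = {A,G,T} (union, +1)
FW@7: {T} ∩ {T} = {T} (intersection, +0)
FWY@7: {T} ∪ {G} = {G,T} (union, +1)
LX@7: {T} ∪ {A} = {A,T} (union, +1)
LTX@7: {A,T} ∩ {T} = {T} (intersection, +0)
FLTWXY@7: {G,T} ∩ {T} = {T} (intersection, +0)
per-site changes: [3, 3, 2, 3, 2, 4, 3, 2]; total = 22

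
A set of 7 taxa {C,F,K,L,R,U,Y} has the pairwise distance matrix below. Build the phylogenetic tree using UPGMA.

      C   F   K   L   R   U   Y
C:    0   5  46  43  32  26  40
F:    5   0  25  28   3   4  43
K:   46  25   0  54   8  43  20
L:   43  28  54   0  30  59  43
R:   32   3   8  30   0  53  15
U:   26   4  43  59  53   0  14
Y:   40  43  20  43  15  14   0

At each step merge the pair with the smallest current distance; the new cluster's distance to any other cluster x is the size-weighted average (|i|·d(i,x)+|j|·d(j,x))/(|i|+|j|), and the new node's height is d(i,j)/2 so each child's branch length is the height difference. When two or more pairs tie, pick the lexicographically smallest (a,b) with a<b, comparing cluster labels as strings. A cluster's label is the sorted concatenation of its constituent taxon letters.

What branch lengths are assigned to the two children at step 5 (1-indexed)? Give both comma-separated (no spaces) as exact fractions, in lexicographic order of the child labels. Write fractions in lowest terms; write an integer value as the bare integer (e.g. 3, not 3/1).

iteration 1: select F,R (d=3); attach at lengths (3/2, 3/2); label the merged cluster FR
  updated: d(C,FR)=37/2, d(FR,K)=33/2, d(FR,L)=29, d(FR,U)=57/2, d(FR,Y)=29
iteration 2: select U,Y (d=14); attach at lengths (7, 7); label the merged cluster UY
  updated: d(C,UY)=33, d(FR,UY)=115/4, d(K,UY)=63/2, d(L,UY)=51
iteration 3: select FR,K (d=33/2); attach at lengths (27/4, 33/4); label the merged cluster FKR
  updated: d(C,FKR)=83/3, d(FKR,L)=112/3, d(FKR,UY)=89/3
iteration 4: select C,FKR (d=83/3); attach at lengths (83/6, 67/12); label the merged cluster CFKR
  updated: d(CFKR,L)=155/4, d(CFKR,UY)=61/2
iteration 5: select CFKR,UY (d=61/2); attach at lengths (17/12, 33/4); label the merged cluster CFKRUY
  updated: d(CFKRUY,L)=257/6
iteration 6: select CFKRUY,L (d=257/6); attach at lengths (37/6, 257/12); label the merged cluster CFKLRUY
final tree: (((C:83/6,((F:3/2,R:3/2):27/4,K:33/4):67/12):17/12,(U:7,Y:7):33/4):37/6,L:257/12)
total length: 266/3

17/12,33/4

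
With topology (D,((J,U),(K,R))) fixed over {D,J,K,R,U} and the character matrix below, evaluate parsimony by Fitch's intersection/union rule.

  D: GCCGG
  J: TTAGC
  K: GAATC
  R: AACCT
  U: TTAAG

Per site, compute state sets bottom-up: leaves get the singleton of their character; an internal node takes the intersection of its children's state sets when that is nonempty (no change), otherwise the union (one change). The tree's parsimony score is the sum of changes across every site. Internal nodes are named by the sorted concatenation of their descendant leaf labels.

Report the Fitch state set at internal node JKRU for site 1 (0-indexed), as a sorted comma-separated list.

[col 0] JU: children J:{T}, U:{T} ∩→ {T}; cost 0
[col 0] KR: children K:{G}, R:{A} ∪→ {A,G}; cost 1
[col 0] JKRU: children JU:{T}, KR:{A,G} ∪→ {A,G,T}; cost 1
[col 0] DJKRU: children D:{G}, JKRU:{A,G,T} ∩→ {G}; cost 0
[col 1] JU: children J:{T}, U:{T} ∩→ {T}; cost 0
[col 1] KR: children K:{A}, R:{A} ∩→ {A}; cost 0
[col 1] JKRU: children JU:{T}, KR:{A} ∪→ {A,T}; cost 1
[col 1] DJKRU: children D:{C}, JKRU:{A,T} ∪→ {A,C,T}; cost 1
[col 2] JU: children J:{A}, U:{A} ∩→ {A}; cost 0
[col 2] KR: children K:{A}, R:{C} ∪→ {A,C}; cost 1
[col 2] JKRU: children JU:{A}, KR:{A,C} ∩→ {A}; cost 0
[col 2] DJKRU: children D:{C}, JKRU:{A} ∪→ {A,C}; cost 1
[col 3] JU: children J:{G}, U:{A} ∪→ {A,G}; cost 1
[col 3] KR: children K:{T}, R:{C} ∪→ {C,T}; cost 1
[col 3] JKRU: children JU:{A,G}, KR:{C,T} ∪→ {A,C,G,T}; cost 1
[col 3] DJKRU: children D:{G}, JKRU:{A,C,G,T} ∩→ {G}; cost 0
[col 4] JU: children J:{C}, U:{G} ∪→ {C,G}; cost 1
[col 4] KR: children K:{C}, R:{T} ∪→ {C,T}; cost 1
[col 4] JKRU: children JU:{C,G}, KR:{C,T} ∩→ {C}; cost 0
[col 4] DJKRU: children D:{G}, JKRU:{C} ∪→ {C,G}; cost 1
per-site changes: [2, 2, 2, 3, 3]; total = 12

A,T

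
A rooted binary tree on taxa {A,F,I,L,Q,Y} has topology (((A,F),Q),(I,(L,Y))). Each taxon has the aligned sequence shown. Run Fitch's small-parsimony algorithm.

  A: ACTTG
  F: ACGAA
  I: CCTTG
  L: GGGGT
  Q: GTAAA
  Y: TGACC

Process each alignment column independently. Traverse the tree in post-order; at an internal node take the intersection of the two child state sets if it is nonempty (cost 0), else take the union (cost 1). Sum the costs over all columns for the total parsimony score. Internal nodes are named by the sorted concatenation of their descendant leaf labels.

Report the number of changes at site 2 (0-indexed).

4

[col 0] AF: children A:{A}, F:{A} ∩→ {A}; cost 0
[col 0] AFQ: children AF:{A}, Q:{G} ∪→ {A,G}; cost 1
[col 0] LY: children L:{G}, Y:{T} ∪→ {G,T}; cost 1
[col 0] ILY: children I:{C}, LY:{G,T} ∪→ {C,G,T}; cost 1
[col 0] AFILQY: children AFQ:{A,G}, ILY:{C,G,T} ∩→ {G}; cost 0
[col 1] AF: children A:{C}, F:{C} ∩→ {C}; cost 0
[col 1] AFQ: children AF:{C}, Q:{T} ∪→ {C,T}; cost 1
[col 1] LY: children L:{G}, Y:{G} ∩→ {G}; cost 0
[col 1] ILY: children I:{C}, LY:{G} ∪→ {C,G}; cost 1
[col 1] AFILQY: children AFQ:{C,T}, ILY:{C,G} ∩→ {C}; cost 0
[col 2] AF: children A:{T}, F:{G} ∪→ {G,T}; cost 1
[col 2] AFQ: children AF:{G,T}, Q:{A} ∪→ {A,G,T}; cost 1
[col 2] LY: children L:{G}, Y:{A} ∪→ {A,G}; cost 1
[col 2] ILY: children I:{T}, LY:{A,G} ∪→ {A,G,T}; cost 1
[col 2] AFILQY: children AFQ:{A,G,T}, ILY:{A,G,T} ∩→ {A,G,T}; cost 0
[col 3] AF: children A:{T}, F:{A} ∪→ {A,T}; cost 1
[col 3] AFQ: children AF:{A,T}, Q:{A} ∩→ {A}; cost 0
[col 3] LY: children L:{G}, Y:{C} ∪→ {C,G}; cost 1
[col 3] ILY: children I:{T}, LY:{C,G} ∪→ {C,G,T}; cost 1
[col 3] AFILQY: children AFQ:{A}, ILY:{C,G,T} ∪→ {A,C,G,T}; cost 1
[col 4] AF: children A:{G}, F:{A} ∪→ {A,G}; cost 1
[col 4] AFQ: children AF:{A,G}, Q:{A} ∩→ {A}; cost 0
[col 4] LY: children L:{T}, Y:{C} ∪→ {C,T}; cost 1
[col 4] ILY: children I:{G}, LY:{C,T} ∪→ {C,G,T}; cost 1
[col 4] AFILQY: children AFQ:{A}, ILY:{C,G,T} ∪→ {A,C,G,T}; cost 1
per-site changes: [3, 2, 4, 4, 4]; total = 17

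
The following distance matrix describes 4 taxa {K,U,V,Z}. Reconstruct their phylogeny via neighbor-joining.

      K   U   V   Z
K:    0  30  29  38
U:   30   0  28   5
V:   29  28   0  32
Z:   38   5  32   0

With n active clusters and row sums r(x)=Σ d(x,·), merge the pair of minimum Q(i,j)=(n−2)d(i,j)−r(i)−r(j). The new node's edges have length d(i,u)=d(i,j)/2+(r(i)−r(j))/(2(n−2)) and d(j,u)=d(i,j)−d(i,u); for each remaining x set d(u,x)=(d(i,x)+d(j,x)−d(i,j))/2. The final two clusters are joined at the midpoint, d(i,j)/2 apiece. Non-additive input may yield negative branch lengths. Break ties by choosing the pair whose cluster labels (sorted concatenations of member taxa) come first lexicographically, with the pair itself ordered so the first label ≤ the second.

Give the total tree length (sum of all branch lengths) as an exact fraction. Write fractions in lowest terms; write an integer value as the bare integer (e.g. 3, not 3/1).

1. join K+V (d=29, Q=-128) ⇒ KV; edges |K|=33/2, |V|=25/2
  updated: d(KV,U)=29/2, d(KV,Z)=41/2
2. join KV+U (d=29/2, Q=-40) ⇒ KUV; edges |KV|=15, |U|=-1/2
  updated: d(KUV,Z)=11/2
3. join KUV+Z (d=11/2) ⇒ KUVZ; edges |KUV|=11/4, |Z|=11/4
final tree: (((K:33/2,V:25/2):15,U:-1/2):11/4,Z:11/4)
total length: 49

49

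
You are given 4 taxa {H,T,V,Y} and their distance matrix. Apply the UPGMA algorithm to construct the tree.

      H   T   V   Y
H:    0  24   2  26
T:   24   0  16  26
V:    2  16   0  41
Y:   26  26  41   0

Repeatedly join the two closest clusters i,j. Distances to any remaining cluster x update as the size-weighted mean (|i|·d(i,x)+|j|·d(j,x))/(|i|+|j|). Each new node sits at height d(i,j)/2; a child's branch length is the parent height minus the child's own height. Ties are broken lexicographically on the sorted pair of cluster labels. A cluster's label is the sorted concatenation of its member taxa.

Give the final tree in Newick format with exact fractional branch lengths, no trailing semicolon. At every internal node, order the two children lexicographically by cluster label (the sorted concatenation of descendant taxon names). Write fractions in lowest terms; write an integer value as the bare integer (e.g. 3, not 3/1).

(((H:1,V:1):9,T:10):11/2,Y:31/2)

1. join H+V (d=2) ⇒ HV; edges |H|=1, |V|=1
  updated: d(HV,T)=20, d(HV,Y)=67/2
2. join HV+T (d=20) ⇒ HTV; edges |HV|=9, |T|=10
  updated: d(HTV,Y)=31
3. join HTV+Y (d=31) ⇒ HTVY; edges |HTV|=11/2, |Y|=31/2
final tree: (((H:1,V:1):9,T:10):11/2,Y:31/2)
total length: 42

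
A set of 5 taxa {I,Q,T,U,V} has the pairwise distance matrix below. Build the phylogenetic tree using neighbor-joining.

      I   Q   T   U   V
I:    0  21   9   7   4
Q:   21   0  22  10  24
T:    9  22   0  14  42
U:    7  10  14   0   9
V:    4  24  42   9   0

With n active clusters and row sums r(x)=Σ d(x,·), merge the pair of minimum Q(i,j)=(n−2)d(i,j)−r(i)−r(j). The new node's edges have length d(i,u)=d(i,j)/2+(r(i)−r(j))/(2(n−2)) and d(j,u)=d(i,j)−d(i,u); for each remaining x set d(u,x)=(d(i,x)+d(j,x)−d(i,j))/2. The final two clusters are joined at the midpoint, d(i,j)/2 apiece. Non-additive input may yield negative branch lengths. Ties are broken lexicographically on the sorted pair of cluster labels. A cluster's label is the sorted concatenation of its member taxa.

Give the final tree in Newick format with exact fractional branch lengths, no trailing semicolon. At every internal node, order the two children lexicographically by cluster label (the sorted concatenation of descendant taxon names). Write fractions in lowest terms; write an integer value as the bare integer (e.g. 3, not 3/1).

((((I:-13/3,V:25/3):8,U:-2):3,Q:37/4):51/8,T:51/8)

step 1: merge (I,V) at d=4, Q=-108; branch lengths I→-13/3, V→25/3; new cluster IV
  updated: d(IV,Q)=41/2, d(IV,T)=47/2, d(IV,U)=6
step 2: merge (IV,U) at d=6, Q=-68; branch lengths IV→8, U→-2; new cluster IUV
  updated: d(IUV,Q)=49/4, d(IUV,T)=63/4
step 3: merge (IUV,Q) at d=49/4, Q=-50; branch lengths IUV→3, Q→37/4; new cluster IQUV
  updated: d(IQUV,T)=51/4
step 4: merge (IQUV,T) at d=51/4; branch lengths IQUV→51/8, T→51/8; new cluster IQTUV
final tree: ((((I:-13/3,V:25/3):8,U:-2):3,Q:37/4):51/8,T:51/8)
total length: 35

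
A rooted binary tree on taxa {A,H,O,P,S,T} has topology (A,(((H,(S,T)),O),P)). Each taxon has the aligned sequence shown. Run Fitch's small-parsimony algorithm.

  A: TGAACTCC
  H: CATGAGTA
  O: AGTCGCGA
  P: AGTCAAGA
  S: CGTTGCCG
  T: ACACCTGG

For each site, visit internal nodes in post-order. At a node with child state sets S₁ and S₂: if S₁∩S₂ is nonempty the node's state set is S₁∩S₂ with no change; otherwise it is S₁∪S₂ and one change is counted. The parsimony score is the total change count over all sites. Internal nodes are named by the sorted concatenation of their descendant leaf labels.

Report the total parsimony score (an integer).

23

ST@0: {C} ∪ {A} = {A,C} (union, +1)
HST@0: {C} ∩ {A,C} = {C} (intersection, +0)
HOST@0: {C} ∪ {A} = {A,C} (union, +1)
HOPST@0: {A,C} ∩ {A} = {A} (intersection, +0)
AHOPST@0: {T} ∪ {A} = {A,T} (union, +1)
ST@1: {G} ∪ {C} = {C,G} (union, +1)
HST@1: {A} ∪ {C,G} = {A,C,G} (union, +1)
HOST@1: {A,C,G} ∩ {G} = {G} (intersection, +0)
HOPST@1: {G} ∩ {G} = {G} (intersection, +0)
AHOPST@1: {G} ∩ {G} = {G} (intersection, +0)
ST@2: {T} ∪ {A} = {A,T} (union, +1)
HST@2: {T} ∩ {A,T} = {T} (intersection, +0)
HOST@2: {T} ∩ {T} = {T} (intersection, +0)
HOPST@2: {T} ∩ {T} = {T} (intersection, +0)
AHOPST@2: {A} ∪ {T} = {A,T} (union, +1)
ST@3: {T} ∪ {C} = {C,T} (union, +1)
HST@3: {G} ∪ {C,T} = {C,G,T} (union, +1)
HOST@3: {C,G,T} ∩ {C} = {C} (intersection, +0)
HOPST@3: {C} ∩ {C} = {C} (intersection, +0)
AHOPST@3: {A} ∪ {C} = {A,C} (union, +1)
ST@4: {G} ∪ {C} = {C,G} (union, +1)
HST@4: {A} ∪ {C,G} = {A,C,G} (union, +1)
HOST@4: {A,C,G} ∩ {G} = {G} (intersection, +0)
HOPST@4: {G} ∪ {A} = {A,G} (union, +1)
AHOPST@4: {C} ∪ {A,G} = {A,C,G} (union, +1)
ST@5: {C} ∪ {T} = {C,T} (union, +1)
HST@5: {G} ∪ {C,T} = {C,G,T} (union, +1)
HOST@5: {C,G,T} ∩ {C} = {C} (intersection, +0)
HOPST@5: {C} ∪ {A} = {A,C} (union, +1)
AHOPST@5: {T} ∪ {A,C} = {A,C,T} (union, +1)
ST@6: {C} ∪ {G} = {C,G} (union, +1)
HST@6: {T} ∪ {C,G} = {C,G,T} (union, +1)
HOST@6: {C,G,T} ∩ {G} = {G} (intersection, +0)
HOPST@6: {G} ∩ {G} = {G} (intersection, +0)
AHOPST@6: {C} ∪ {G} = {C,G} (union, +1)
ST@7: {G} ∩ {G} = {G} (intersection, +0)
HST@7: {A} ∪ {G} = {A,G} (union, +1)
HOST@7: {A,G} ∩ {A} = {A} (intersection, +0)
HOPST@7: {A} ∩ {A} = {A} (intersection, +0)
AHOPST@7: {C} ∪ {A} = {A,C} (union, +1)
per-site changes: [3, 2, 2, 3, 4, 4, 3, 2]; total = 23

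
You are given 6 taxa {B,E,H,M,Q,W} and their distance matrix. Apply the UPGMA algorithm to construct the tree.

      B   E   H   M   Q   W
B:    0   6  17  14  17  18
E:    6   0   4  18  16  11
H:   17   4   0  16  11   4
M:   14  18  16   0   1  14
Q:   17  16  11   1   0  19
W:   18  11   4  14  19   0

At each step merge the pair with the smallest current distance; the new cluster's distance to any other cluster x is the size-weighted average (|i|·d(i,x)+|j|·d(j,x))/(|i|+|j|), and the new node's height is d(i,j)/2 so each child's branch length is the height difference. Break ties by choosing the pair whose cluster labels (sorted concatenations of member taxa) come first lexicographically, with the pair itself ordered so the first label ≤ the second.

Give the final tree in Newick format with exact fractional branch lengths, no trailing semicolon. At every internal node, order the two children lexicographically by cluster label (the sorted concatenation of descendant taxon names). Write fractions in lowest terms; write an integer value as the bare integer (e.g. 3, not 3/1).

step 1: merge (M,Q) at d=1; branch lengths M→1/2, Q→1/2; new cluster MQ
  updated: d(B,MQ)=31/2, d(E,MQ)=17, d(H,MQ)=27/2, d(MQ,W)=33/2
step 2: merge (E,H) at d=4; branch lengths E→2, H→2; new cluster EH
  updated: d(B,EH)=23/2, d(EH,MQ)=61/4, d(EH,W)=15/2
step 3: merge (EH,W) at d=15/2; branch lengths EH→7/4, W→15/4; new cluster EHW
  updated: d(B,EHW)=41/3, d(EHW,MQ)=47/3
step 4: merge (B,EHW) at d=41/3; branch lengths B→41/6, EHW→37/12; new cluster BEHW
  updated: d(BEHW,MQ)=125/8
step 5: merge (BEHW,MQ) at d=125/8; branch lengths BEHW→47/48, MQ→117/16; new cluster BEHMQW
final tree: ((B:41/6,((E:2,H:2):7/4,W:15/4):37/12):47/48,(M:1/2,Q:1/2):117/16)
total length: 689/24

((B:41/6,((E:2,H:2):7/4,W:15/4):37/12):47/48,(M:1/2,Q:1/2):117/16)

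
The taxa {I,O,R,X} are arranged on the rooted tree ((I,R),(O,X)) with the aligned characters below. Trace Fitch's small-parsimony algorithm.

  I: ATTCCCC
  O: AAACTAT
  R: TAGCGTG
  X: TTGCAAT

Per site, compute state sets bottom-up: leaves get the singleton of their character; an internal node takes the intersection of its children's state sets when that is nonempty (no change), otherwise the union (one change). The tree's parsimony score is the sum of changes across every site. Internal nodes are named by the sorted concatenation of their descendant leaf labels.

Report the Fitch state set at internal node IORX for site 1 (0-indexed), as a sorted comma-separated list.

site 0, node IR: I={A} ∪ R={T} → {A,T} (+1)
site 0, node OX: O={A} ∪ X={T} → {A,T} (+1)
site 0, node IORX: IR={A,T} ∩ OX={A,T} → {A,T} (+0)
site 1, node IR: I={T} ∪ R={A} → {A,T} (+1)
site 1, node OX: O={A} ∪ X={T} → {A,T} (+1)
site 1, node IORX: IR={A,T} ∩ OX={A,T} → {A,T} (+0)
site 2, node IR: I={T} ∪ R={G} → {G,T} (+1)
site 2, node OX: O={A} ∪ X={G} → {A,G} (+1)
site 2, node IORX: IR={G,T} ∩ OX={A,G} → {G} (+0)
site 3, node IR: I={C} ∩ R={C} → {C} (+0)
site 3, node OX: O={C} ∩ X={C} → {C} (+0)
site 3, node IORX: IR={C} ∩ OX={C} → {C} (+0)
site 4, node IR: I={C} ∪ R={G} → {C,G} (+1)
site 4, node OX: O={T} ∪ X={A} → {A,T} (+1)
site 4, node IORX: IR={C,G} ∪ OX={A,T} → {A,C,G,T} (+1)
site 5, node IR: I={C} ∪ R={T} → {C,T} (+1)
site 5, node OX: O={A} ∩ X={A} → {A} (+0)
site 5, node IORX: IR={C,T} ∪ OX={A} → {A,C,T} (+1)
site 6, node IR: I={C} ∪ R={G} → {C,G} (+1)
site 6, node OX: O={T} ∩ X={T} → {T} (+0)
site 6, node IORX: IR={C,G} ∪ OX={T} → {C,G,T} (+1)
per-site changes: [2, 2, 2, 0, 3, 2, 2]; total = 13

A,T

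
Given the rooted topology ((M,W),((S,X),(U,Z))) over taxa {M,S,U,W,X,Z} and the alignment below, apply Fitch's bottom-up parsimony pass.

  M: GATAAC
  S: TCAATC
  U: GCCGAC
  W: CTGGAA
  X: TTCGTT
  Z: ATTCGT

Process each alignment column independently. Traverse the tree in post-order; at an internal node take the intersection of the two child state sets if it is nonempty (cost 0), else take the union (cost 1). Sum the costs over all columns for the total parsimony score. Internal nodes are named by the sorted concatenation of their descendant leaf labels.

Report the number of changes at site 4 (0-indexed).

2

site 0, node MW: M={G} ∪ W={C} → {C,G} (+1)
site 0, node SX: S={T} ∩ X={T} → {T} (+0)
site 0, node UZ: U={G} ∪ Z={A} → {A,G} (+1)
site 0, node SUXZ: SX={T} ∪ UZ={A,G} → {A,G,T} (+1)
site 0, node MSUWXZ: MW={C,G} ∩ SUXZ={A,G,T} → {G} (+0)
site 1, node MW: M={A} ∪ W={T} → {A,T} (+1)
site 1, node SX: S={C} ∪ X={T} → {C,T} (+1)
site 1, node UZ: U={C} ∪ Z={T} → {C,T} (+1)
site 1, node SUXZ: SX={C,T} ∩ UZ={C,T} → {C,T} (+0)
site 1, node MSUWXZ: MW={A,T} ∩ SUXZ={C,T} → {T} (+0)
site 2, node MW: M={T} ∪ W={G} → {G,T} (+1)
site 2, node SX: S={A} ∪ X={C} → {A,C} (+1)
site 2, node UZ: U={C} ∪ Z={T} → {C,T} (+1)
site 2, node SUXZ: SX={A,C} ∩ UZ={C,T} → {C} (+0)
site 2, node MSUWXZ: MW={G,T} ∪ SUXZ={C} → {C,G,T} (+1)
site 3, node MW: M={A} ∪ W={G} → {A,G} (+1)
site 3, node SX: S={A} ∪ X={G} → {A,G} (+1)
site 3, node UZ: U={G} ∪ Z={C} → {C,G} (+1)
site 3, node SUXZ: SX={A,G} ∩ UZ={C,G} → {G} (+0)
site 3, node MSUWXZ: MW={A,G} ∩ SUXZ={G} → {G} (+0)
site 4, node MW: M={A} ∩ W={A} → {A} (+0)
site 4, node SX: S={T} ∩ X={T} → {T} (+0)
site 4, node UZ: U={A} ∪ Z={G} → {A,G} (+1)
site 4, node SUXZ: SX={T} ∪ UZ={A,G} → {A,G,T} (+1)
site 4, node MSUWXZ: MW={A} ∩ SUXZ={A,G,T} → {A} (+0)
site 5, node MW: M={C} ∪ W={A} → {A,C} (+1)
site 5, node SX: S={C} ∪ X={T} → {C,T} (+1)
site 5, node UZ: U={C} ∪ Z={T} → {C,T} (+1)
site 5, node SUXZ: SX={C,T} ∩ UZ={C,T} → {C,T} (+0)
site 5, node MSUWXZ: MW={A,C} ∩ SUXZ={C,T} → {C} (+0)
per-site changes: [3, 3, 4, 3, 2, 3]; total = 18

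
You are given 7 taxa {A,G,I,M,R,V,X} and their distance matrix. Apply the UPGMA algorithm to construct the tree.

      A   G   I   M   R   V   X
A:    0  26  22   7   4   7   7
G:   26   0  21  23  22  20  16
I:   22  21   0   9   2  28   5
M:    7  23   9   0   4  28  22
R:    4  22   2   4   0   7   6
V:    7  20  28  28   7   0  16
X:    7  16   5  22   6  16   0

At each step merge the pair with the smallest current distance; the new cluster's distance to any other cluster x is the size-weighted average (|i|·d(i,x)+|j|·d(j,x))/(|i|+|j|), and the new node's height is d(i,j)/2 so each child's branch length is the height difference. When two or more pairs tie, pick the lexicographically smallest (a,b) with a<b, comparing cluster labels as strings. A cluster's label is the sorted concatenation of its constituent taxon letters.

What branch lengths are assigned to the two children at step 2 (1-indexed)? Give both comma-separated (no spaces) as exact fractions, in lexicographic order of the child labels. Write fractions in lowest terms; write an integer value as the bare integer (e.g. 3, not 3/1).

7/4,11/4

iteration 1: select I,R (d=2); attach at lengths (1, 1); label the merged cluster IR
  updated: d(A,IR)=13, d(G,IR)=43/2, d(IR,M)=13/2, d(IR,V)=35/2, d(IR,X)=11/2
iteration 2: select IR,X (d=11/2); attach at lengths (7/4, 11/4); label the merged cluster IRX
  updated: d(A,IRX)=11, d(G,IRX)=59/3, d(IRX,M)=35/3, d(IRX,V)=17
iteration 3: select A,M (d=7); attach at lengths (7/2, 7/2); label the merged cluster AM
  updated: d(AM,G)=49/2, d(AM,IRX)=34/3, d(AM,V)=35/2
iteration 4: select AM,IRX (d=34/3); attach at lengths (13/6, 35/12); label the merged cluster AIMRX
  updated: d(AIMRX,G)=108/5, d(AIMRX,V)=86/5
iteration 5: select AIMRX,V (d=86/5); attach at lengths (44/15, 43/5); label the merged cluster AIMRVX
  updated: d(AIMRVX,G)=64/3
iteration 6: select AIMRVX,G (d=64/3); attach at lengths (31/15, 32/3); label the merged cluster AGIMRVX
final tree: ((((A:7/2,M:7/2):13/6,((I:1,R:1):7/4,X:11/4):35/12):44/15,V:43/5):31/15,G:32/3)
total length: 857/20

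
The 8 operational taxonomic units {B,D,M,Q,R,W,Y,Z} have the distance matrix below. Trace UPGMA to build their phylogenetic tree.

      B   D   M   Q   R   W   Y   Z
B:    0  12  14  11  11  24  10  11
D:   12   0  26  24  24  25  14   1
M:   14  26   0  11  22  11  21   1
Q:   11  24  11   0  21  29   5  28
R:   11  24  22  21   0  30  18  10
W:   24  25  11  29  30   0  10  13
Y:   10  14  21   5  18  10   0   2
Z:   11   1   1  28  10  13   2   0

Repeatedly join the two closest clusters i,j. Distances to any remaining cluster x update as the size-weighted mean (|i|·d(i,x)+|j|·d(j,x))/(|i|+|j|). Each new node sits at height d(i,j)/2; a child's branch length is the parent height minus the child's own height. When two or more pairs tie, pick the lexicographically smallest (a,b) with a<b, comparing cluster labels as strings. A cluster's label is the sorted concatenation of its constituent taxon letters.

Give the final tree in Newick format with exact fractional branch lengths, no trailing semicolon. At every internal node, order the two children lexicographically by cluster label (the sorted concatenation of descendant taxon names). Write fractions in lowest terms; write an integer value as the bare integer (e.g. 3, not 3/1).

1. join D+Z (d=1) ⇒ DZ; edges |D|=1/2, |Z|=1/2
  updated: d(B,DZ)=23/2, d(DZ,M)=27/2, d(DZ,Q)=26, d(DZ,R)=17, d(DZ,W)=19, d(DZ,Y)=8
2. join Q+Y (d=5) ⇒ QY; edges |Q|=5/2, |Y|=5/2
  updated: d(B,QY)=21/2, d(DZ,QY)=17, d(M,QY)=16, d(QY,R)=39/2, d(QY,W)=39/2
3. join B+QY (d=21/2) ⇒ BQY; edges |B|=21/4, |QY|=11/4
  updated: d(BQY,DZ)=91/6, d(BQY,M)=46/3, d(BQY,R)=50/3, d(BQY,W)=21
4. join M+W (d=11) ⇒ MW; edges |M|=11/2, |W|=11/2
  updated: d(BQY,MW)=109/6, d(DZ,MW)=65/4, d(MW,R)=26
5. join BQY+DZ (d=91/6) ⇒ BDQYZ; edges |BQY|=7/3, |DZ|=85/12
  updated: d(BDQYZ,MW)=87/5, d(BDQYZ,R)=84/5
6. join BDQYZ+R (d=84/5) ⇒ BDQRYZ; edges |BDQYZ|=49/60, |R|=42/5
  updated: d(BDQRYZ,MW)=113/6
7. join BDQRYZ+MW (d=113/6) ⇒ BDMQRWYZ; edges |BDQRYZ|=61/60, |MW|=47/12
final tree: ((((B:21/4,(Q:5/2,Y:5/2):11/4):7/3,(D:1/2,Z:1/2):85/12):49/60,R:42/5):61/60,(M:11/2,W:11/2):47/12)
total length: 1457/30

((((B:21/4,(Q:5/2,Y:5/2):11/4):7/3,(D:1/2,Z:1/2):85/12):49/60,R:42/5):61/60,(M:11/2,W:11/2):47/12)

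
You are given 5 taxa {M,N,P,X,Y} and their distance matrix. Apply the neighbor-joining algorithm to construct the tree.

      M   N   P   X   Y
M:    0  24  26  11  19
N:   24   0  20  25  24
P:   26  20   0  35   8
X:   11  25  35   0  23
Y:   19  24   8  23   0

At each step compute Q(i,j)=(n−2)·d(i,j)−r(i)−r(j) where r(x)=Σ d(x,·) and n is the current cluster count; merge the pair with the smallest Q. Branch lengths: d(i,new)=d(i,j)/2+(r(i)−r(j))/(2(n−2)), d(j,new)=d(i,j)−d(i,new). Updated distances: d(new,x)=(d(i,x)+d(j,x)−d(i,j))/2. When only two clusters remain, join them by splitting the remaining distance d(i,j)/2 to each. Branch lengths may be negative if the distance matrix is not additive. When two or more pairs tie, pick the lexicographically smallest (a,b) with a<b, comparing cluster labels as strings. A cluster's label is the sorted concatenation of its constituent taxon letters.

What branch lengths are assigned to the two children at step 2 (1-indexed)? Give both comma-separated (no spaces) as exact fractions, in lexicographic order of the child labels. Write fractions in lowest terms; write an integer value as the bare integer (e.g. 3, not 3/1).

69/8,83/8

iteration 1: select M,X (d=11, Q=-141); attach at lengths (19/6, 47/6); label the merged cluster MX
  updated: d(MX,N)=19, d(MX,P)=25, d(MX,Y)=31/2
iteration 2: select MX,N (d=19, Q=-169/2); attach at lengths (69/8, 83/8); label the merged cluster MNX
  updated: d(MNX,P)=13, d(MNX,Y)=41/4
iteration 3: select MNX,P (d=13, Q=-125/4); attach at lengths (61/8, 43/8); label the merged cluster MNPX
  updated: d(MNPX,Y)=21/8
iteration 4: select MNPX,Y (d=21/8); attach at lengths (21/16, 21/16); label the merged cluster MNPXY
final tree: ((((M:19/6,X:47/6):69/8,N:83/8):61/8,P:43/8):21/16,Y:21/16)
total length: 365/8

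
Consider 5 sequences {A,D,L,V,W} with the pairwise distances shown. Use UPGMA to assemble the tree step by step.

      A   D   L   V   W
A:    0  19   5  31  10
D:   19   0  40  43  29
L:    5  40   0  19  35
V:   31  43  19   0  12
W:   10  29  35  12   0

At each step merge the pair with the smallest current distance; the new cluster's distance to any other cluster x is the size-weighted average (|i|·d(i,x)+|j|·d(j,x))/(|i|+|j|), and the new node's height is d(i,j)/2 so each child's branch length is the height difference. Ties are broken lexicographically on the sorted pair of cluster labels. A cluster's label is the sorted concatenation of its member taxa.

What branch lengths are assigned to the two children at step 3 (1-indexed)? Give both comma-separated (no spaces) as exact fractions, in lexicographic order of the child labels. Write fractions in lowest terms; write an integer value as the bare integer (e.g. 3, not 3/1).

75/8,47/8

step 1: merge (A,L) at d=5; branch lengths A→5/2, L→5/2; new cluster AL
  updated: d(AL,D)=59/2, d(AL,V)=25, d(AL,W)=45/2
step 2: merge (V,W) at d=12; branch lengths V→6, W→6; new cluster VW
  updated: d(AL,VW)=95/4, d(D,VW)=36
step 3: merge (AL,VW) at d=95/4; branch lengths AL→75/8, VW→47/8; new cluster ALVW
  updated: d(ALVW,D)=131/4
step 4: merge (ALVW,D) at d=131/4; branch lengths ALVW→9/2, D→131/8; new cluster ADLVW
final tree: (((A:5/2,L:5/2):75/8,(V:6,W:6):47/8):9/2,D:131/8)
total length: 425/8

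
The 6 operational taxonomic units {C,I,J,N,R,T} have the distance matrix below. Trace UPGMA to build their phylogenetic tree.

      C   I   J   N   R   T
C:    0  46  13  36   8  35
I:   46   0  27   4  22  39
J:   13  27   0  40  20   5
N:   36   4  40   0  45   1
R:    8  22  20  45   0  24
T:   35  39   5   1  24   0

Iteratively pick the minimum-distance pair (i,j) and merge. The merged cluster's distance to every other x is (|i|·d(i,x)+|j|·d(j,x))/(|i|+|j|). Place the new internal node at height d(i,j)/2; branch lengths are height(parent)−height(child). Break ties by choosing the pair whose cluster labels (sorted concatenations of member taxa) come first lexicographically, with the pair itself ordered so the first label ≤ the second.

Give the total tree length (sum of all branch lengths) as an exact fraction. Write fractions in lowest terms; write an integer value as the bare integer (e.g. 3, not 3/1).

1. join N+T (d=1) ⇒ NT; edges |N|=1/2, |T|=1/2
  updated: d(C,NT)=71/2, d(I,NT)=43/2, d(J,NT)=45/2, d(NT,R)=69/2
2. join C+R (d=8) ⇒ CR; edges |C|=4, |R|=4
  updated: d(CR,I)=34, d(CR,J)=33/2, d(CR,NT)=35
3. join CR+J (d=33/2) ⇒ CJR; edges |CR|=17/4, |J|=33/4
  updated: d(CJR,I)=95/3, d(CJR,NT)=185/6
4. join I+NT (d=43/2) ⇒ INT; edges |I|=43/4, |NT|=41/4
  updated: d(CJR,INT)=280/9
5. join CJR+INT (d=280/9) ⇒ CIJNRT; edges |CJR|=263/36, |INT|=173/36
final tree: (((C:4,R:4):17/4,J:33/4):263/36,(I:43/4,(N:1/2,T:1/2):41/4):173/36)
total length: 983/18

983/18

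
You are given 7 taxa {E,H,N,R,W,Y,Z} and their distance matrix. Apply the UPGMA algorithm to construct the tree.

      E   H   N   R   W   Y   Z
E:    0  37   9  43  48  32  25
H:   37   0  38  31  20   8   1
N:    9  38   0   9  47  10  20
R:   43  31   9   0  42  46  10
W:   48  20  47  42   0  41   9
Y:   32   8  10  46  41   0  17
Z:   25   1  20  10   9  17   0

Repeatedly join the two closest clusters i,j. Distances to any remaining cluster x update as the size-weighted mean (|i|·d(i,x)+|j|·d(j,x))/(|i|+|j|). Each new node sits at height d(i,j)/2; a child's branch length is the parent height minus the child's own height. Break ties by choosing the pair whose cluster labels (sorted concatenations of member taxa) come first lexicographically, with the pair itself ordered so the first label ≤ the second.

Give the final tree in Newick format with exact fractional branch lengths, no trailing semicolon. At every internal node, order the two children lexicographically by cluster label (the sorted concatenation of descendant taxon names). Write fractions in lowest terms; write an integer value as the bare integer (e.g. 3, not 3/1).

iteration 1: select H,Z (d=1); attach at lengths (1/2, 1/2); label the merged cluster HZ
  updated: d(E,HZ)=31, d(HZ,N)=29, d(HZ,R)=41/2, d(HZ,W)=29/2, d(HZ,Y)=25/2
iteration 2: select E,N (d=9); attach at lengths (9/2, 9/2); label the merged cluster EN
  updated: d(EN,HZ)=30, d(EN,R)=26, d(EN,W)=95/2, d(EN,Y)=21
iteration 3: select HZ,Y (d=25/2); attach at lengths (23/4, 25/4); label the merged cluster HYZ
  updated: d(EN,HYZ)=27, d(HYZ,R)=29, d(HYZ,W)=70/3
iteration 4: select HYZ,W (d=70/3); attach at lengths (65/12, 35/3); label the merged cluster HWYZ
  updated: d(EN,HWYZ)=257/8, d(HWYZ,R)=129/4
iteration 5: select EN,R (d=26); attach at lengths (17/2, 13); label the merged cluster ENR
  updated: d(ENR,HWYZ)=193/6
iteration 6: select ENR,HWYZ (d=193/6); attach at lengths (37/12, 53/12); label the merged cluster EHNRWYZ
final tree: (((E:9/2,N:9/2):17/2,R:13):37/12,(((H:1/2,Z:1/2):23/4,Y:25/4):65/12,W:35/3):53/12)
total length: 817/12

(((E:9/2,N:9/2):17/2,R:13):37/12,(((H:1/2,Z:1/2):23/4,Y:25/4):65/12,W:35/3):53/12)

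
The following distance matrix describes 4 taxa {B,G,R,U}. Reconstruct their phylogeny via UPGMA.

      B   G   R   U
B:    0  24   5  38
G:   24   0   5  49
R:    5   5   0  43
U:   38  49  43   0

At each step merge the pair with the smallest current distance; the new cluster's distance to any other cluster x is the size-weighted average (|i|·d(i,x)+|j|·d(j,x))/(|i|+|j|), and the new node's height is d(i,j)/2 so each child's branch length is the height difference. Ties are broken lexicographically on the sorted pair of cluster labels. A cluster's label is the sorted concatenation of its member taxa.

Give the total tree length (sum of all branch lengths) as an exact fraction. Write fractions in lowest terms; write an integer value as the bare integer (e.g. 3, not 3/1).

637/12

iteration 1: select B,R (d=5); attach at lengths (5/2, 5/2); label the merged cluster BR
  updated: d(BR,G)=29/2, d(BR,U)=81/2
iteration 2: select BR,G (d=29/2); attach at lengths (19/4, 29/4); label the merged cluster BGR
  updated: d(BGR,U)=130/3
iteration 3: select BGR,U (d=130/3); attach at lengths (173/12, 65/3); label the merged cluster BGRU
final tree: (((B:5/2,R:5/2):19/4,G:29/4):173/12,U:65/3)
total length: 637/12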